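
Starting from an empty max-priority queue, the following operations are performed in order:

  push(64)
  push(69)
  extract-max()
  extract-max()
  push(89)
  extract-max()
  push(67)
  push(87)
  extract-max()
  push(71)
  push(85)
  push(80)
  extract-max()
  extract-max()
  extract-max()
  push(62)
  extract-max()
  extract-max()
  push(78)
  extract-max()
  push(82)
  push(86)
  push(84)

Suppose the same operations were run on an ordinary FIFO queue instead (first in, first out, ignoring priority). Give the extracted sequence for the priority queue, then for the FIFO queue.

priority queue: [69, 64, 89, 87, 85, 80, 71, 67, 62, 78]; FIFO queue: 64 → 69 → 89 → 67 → 87 → 71 → 85 → 80 → 62 → 78

insert 64 → {64}
insert 69 → {69, 64}
extract-max → 69; now {64}
extract-max → 64; now {}
insert 89 → {89}
extract-max → 89; now {}
insert 67 → {67}
insert 87 → {87, 67}
extract-max → 87; now {67}
insert 71 → {71, 67}
insert 85 → {85, 71, 67}
insert 80 → {85, 80, 71, 67}
extract-max → 85; now {80, 71, 67}
extract-max → 80; now {71, 67}
extract-max → 71; now {67}
insert 62 → {67, 62}
extract-max → 67; now {62}
extract-max → 62; now {}
insert 78 → {78}
extract-max → 78; now {}
insert 82 → {82}
insert 86 → {86, 82}
insert 84 → {86, 84, 82}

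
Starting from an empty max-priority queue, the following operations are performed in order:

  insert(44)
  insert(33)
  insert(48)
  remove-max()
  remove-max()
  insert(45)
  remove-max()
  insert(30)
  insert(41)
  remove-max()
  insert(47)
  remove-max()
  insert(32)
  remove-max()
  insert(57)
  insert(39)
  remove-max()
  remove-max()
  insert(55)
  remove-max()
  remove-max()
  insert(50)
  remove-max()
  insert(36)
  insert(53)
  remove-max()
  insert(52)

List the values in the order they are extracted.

insert 44 → {44}
insert 33 → {44, 33}
insert 48 → {48, 44, 33}
remove-max → 48; now {44, 33}
remove-max → 44; now {33}
insert 45 → {45, 33}
remove-max → 45; now {33}
insert 30 → {33, 30}
insert 41 → {41, 33, 30}
remove-max → 41; now {33, 30}
insert 47 → {47, 33, 30}
remove-max → 47; now {33, 30}
insert 32 → {33, 32, 30}
remove-max → 33; now {32, 30}
insert 57 → {57, 32, 30}
insert 39 → {57, 39, 32, 30}
remove-max → 57; now {39, 32, 30}
remove-max → 39; now {32, 30}
insert 55 → {55, 32, 30}
remove-max → 55; now {32, 30}
remove-max → 32; now {30}
insert 50 → {50, 30}
remove-max → 50; now {30}
insert 36 → {36, 30}
insert 53 → {53, 36, 30}
remove-max → 53; now {36, 30}
insert 52 → {52, 36, 30}

48, 44, 45, 41, 47, 33, 57, 39, 55, 32, 50, 53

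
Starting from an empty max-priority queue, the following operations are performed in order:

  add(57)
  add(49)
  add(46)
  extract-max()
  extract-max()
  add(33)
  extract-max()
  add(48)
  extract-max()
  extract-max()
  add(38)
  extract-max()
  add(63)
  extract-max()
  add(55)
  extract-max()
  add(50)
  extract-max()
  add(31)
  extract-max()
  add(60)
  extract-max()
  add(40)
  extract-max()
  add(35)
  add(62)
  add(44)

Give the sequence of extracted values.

insert 57 → {57}
insert 49 → {57, 49}
insert 46 → {57, 49, 46}
extract-max → 57; now {49, 46}
extract-max → 49; now {46}
insert 33 → {46, 33}
extract-max → 46; now {33}
insert 48 → {48, 33}
extract-max → 48; now {33}
extract-max → 33; now {}
insert 38 → {38}
extract-max → 38; now {}
insert 63 → {63}
extract-max → 63; now {}
insert 55 → {55}
extract-max → 55; now {}
insert 50 → {50}
extract-max → 50; now {}
insert 31 → {31}
extract-max → 31; now {}
insert 60 → {60}
extract-max → 60; now {}
insert 40 → {40}
extract-max → 40; now {}
insert 35 → {35}
insert 62 → {62, 35}
insert 44 → {62, 44, 35}

57 → 49 → 46 → 48 → 33 → 38 → 63 → 55 → 50 → 31 → 60 → 40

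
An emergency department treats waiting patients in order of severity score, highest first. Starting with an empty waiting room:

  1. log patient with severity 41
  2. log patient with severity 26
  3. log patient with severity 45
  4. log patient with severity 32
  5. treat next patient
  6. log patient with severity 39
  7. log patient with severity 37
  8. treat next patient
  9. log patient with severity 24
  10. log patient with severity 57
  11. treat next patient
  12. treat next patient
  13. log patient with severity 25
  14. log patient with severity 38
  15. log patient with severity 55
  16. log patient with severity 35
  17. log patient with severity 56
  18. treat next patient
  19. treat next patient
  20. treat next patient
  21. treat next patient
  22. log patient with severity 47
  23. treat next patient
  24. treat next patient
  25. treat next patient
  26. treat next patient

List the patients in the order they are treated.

insert 41 → {41}
insert 26 → {41, 26}
insert 45 → {45, 41, 26}
insert 32 → {45, 41, 32, 26}
treat next patient → 45; now {41, 32, 26}
insert 39 → {41, 39, 32, 26}
insert 37 → {41, 39, 37, 32, 26}
treat next patient → 41; now {39, 37, 32, 26}
insert 24 → {39, 37, 32, 26, 24}
insert 57 → {57, 39, 37, 32, 26, 24}
treat next patient → 57; now {39, 37, 32, 26, 24}
treat next patient → 39; now {37, 32, 26, 24}
insert 25 → {37, 32, 26, 25, 24}
insert 38 → {38, 37, 32, 26, 25, 24}
insert 55 → {55, 38, 37, 32, 26, 25, 24}
insert 35 → {55, 38, 37, 35, 32, 26, 25, 24}
insert 56 → {56, 55, 38, 37, 35, 32, 26, 25, 24}
treat next patient → 56; now {55, 38, 37, 35, 32, 26, 25, 24}
treat next patient → 55; now {38, 37, 35, 32, 26, 25, 24}
treat next patient → 38; now {37, 35, 32, 26, 25, 24}
treat next patient → 37; now {35, 32, 26, 25, 24}
insert 47 → {47, 35, 32, 26, 25, 24}
treat next patient → 47; now {35, 32, 26, 25, 24}
treat next patient → 35; now {32, 26, 25, 24}
treat next patient → 32; now {26, 25, 24}
treat next patient → 26; now {25, 24}

45, 41, 57, 39, 56, 55, 38, 37, 47, 35, 32, 26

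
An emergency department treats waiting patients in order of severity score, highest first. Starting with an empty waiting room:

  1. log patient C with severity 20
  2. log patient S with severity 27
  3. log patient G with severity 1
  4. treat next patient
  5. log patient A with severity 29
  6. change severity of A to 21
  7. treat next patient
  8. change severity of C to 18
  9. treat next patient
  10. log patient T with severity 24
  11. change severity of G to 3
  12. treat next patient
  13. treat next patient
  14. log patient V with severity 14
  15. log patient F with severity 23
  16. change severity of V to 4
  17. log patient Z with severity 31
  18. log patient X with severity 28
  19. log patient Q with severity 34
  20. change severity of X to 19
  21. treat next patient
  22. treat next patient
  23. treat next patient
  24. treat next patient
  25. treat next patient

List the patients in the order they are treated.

add C (severity 20) → {C:20}
add S (severity 27) → {S:27, C:20}
add G (severity 1) → {S:27, C:20, G:1}
treat next patient → S; now {C:20, G:1}
add A (severity 29) → {A:29, C:20, G:1}
update A to severity 21 → {A:21, C:20, G:1}
treat next patient → A; now {C:20, G:1}
update C to severity 18 → {C:18, G:1}
treat next patient → C; now {G:1}
add T (severity 24) → {T:24, G:1}
update G to severity 3 → {T:24, G:3}
treat next patient → T; now {G:3}
treat next patient → G; now {}
add V (severity 14) → {V:14}
add F (severity 23) → {F:23, V:14}
update V to severity 4 → {F:23, V:4}
add Z (severity 31) → {Z:31, F:23, V:4}
add X (severity 28) → {Z:31, X:28, F:23, V:4}
add Q (severity 34) → {Q:34, Z:31, X:28, F:23, V:4}
update X to severity 19 → {Q:34, Z:31, F:23, X:19, V:4}
treat next patient → Q; now {Z:31, F:23, X:19, V:4}
treat next patient → Z; now {F:23, X:19, V:4}
treat next patient → F; now {X:19, V:4}
treat next patient → X; now {V:4}
treat next patient → V; now {}

S, A, C, T, G, Q, Z, F, X, V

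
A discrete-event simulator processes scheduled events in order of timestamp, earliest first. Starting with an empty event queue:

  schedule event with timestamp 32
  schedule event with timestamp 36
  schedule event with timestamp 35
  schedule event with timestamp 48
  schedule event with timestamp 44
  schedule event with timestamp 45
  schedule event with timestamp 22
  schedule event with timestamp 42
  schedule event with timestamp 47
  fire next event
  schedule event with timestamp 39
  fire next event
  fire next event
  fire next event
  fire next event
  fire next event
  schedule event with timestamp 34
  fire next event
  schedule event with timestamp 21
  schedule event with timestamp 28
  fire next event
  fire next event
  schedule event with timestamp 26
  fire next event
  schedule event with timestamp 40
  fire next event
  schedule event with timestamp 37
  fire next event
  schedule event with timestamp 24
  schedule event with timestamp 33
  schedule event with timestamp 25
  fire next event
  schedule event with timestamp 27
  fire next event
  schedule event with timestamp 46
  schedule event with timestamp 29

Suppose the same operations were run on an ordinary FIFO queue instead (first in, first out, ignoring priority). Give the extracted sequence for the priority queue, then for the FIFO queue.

insert 32 → {32}
insert 36 → {32, 36}
insert 35 → {32, 35, 36}
insert 48 → {32, 35, 36, 48}
insert 44 → {32, 35, 36, 44, 48}
insert 45 → {32, 35, 36, 44, 45, 48}
insert 22 → {22, 32, 35, 36, 44, 45, 48}
insert 42 → {22, 32, 35, 36, 42, 44, 45, 48}
insert 47 → {22, 32, 35, 36, 42, 44, 45, 47, 48}
fire next event → 22; now {32, 35, 36, 42, 44, 45, 47, 48}
insert 39 → {32, 35, 36, 39, 42, 44, 45, 47, 48}
fire next event → 32; now {35, 36, 39, 42, 44, 45, 47, 48}
fire next event → 35; now {36, 39, 42, 44, 45, 47, 48}
fire next event → 36; now {39, 42, 44, 45, 47, 48}
fire next event → 39; now {42, 44, 45, 47, 48}
fire next event → 42; now {44, 45, 47, 48}
insert 34 → {34, 44, 45, 47, 48}
fire next event → 34; now {44, 45, 47, 48}
insert 21 → {21, 44, 45, 47, 48}
insert 28 → {21, 28, 44, 45, 47, 48}
fire next event → 21; now {28, 44, 45, 47, 48}
fire next event → 28; now {44, 45, 47, 48}
insert 26 → {26, 44, 45, 47, 48}
fire next event → 26; now {44, 45, 47, 48}
insert 40 → {40, 44, 45, 47, 48}
fire next event → 40; now {44, 45, 47, 48}
insert 37 → {37, 44, 45, 47, 48}
fire next event → 37; now {44, 45, 47, 48}
insert 24 → {24, 44, 45, 47, 48}
insert 33 → {24, 33, 44, 45, 47, 48}
insert 25 → {24, 25, 33, 44, 45, 47, 48}
fire next event → 24; now {25, 33, 44, 45, 47, 48}
insert 27 → {25, 27, 33, 44, 45, 47, 48}
fire next event → 25; now {27, 33, 44, 45, 47, 48}
insert 46 → {27, 33, 44, 45, 46, 47, 48}
insert 29 → {27, 29, 33, 44, 45, 46, 47, 48}

priority queue: [22, 32, 35, 36, 39, 42, 34, 21, 28, 26, 40, 37, 24, 25]; FIFO queue: 32 → 36 → 35 → 48 → 44 → 45 → 22 → 42 → 47 → 39 → 34 → 21 → 28 → 26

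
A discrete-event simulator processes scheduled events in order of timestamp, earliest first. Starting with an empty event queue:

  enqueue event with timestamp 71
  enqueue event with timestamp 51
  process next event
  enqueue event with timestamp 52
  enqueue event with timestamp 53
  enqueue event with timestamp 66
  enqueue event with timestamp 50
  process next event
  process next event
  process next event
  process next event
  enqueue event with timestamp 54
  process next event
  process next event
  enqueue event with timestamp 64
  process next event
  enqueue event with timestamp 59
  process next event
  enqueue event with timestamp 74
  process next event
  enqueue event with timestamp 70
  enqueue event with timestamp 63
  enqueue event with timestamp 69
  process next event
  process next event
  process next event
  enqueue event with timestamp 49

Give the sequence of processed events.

51, 50, 52, 53, 66, 54, 71, 64, 59, 74, 63, 69, 70

insert 71 → {71}
insert 51 → {51, 71}
process next event → 51; now {71}
insert 52 → {52, 71}
insert 53 → {52, 53, 71}
insert 66 → {52, 53, 66, 71}
insert 50 → {50, 52, 53, 66, 71}
process next event → 50; now {52, 53, 66, 71}
process next event → 52; now {53, 66, 71}
process next event → 53; now {66, 71}
process next event → 66; now {71}
insert 54 → {54, 71}
process next event → 54; now {71}
process next event → 71; now {}
insert 64 → {64}
process next event → 64; now {}
insert 59 → {59}
process next event → 59; now {}
insert 74 → {74}
process next event → 74; now {}
insert 70 → {70}
insert 63 → {63, 70}
insert 69 → {63, 69, 70}
process next event → 63; now {69, 70}
process next event → 69; now {70}
process next event → 70; now {}
insert 49 → {49}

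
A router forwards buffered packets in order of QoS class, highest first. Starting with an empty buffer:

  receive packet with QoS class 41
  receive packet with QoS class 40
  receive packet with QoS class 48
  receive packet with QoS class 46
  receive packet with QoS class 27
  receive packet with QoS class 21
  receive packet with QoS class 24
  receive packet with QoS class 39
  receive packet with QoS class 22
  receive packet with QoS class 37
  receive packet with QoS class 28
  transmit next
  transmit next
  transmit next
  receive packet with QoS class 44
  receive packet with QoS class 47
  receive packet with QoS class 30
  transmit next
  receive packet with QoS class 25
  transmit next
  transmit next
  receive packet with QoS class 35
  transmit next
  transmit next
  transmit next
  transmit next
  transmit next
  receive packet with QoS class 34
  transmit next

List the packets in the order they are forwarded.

48 → 46 → 41 → 47 → 44 → 40 → 39 → 37 → 35 → 30 → 28 → 34

insert 41 → {41}
insert 40 → {41, 40}
insert 48 → {48, 41, 40}
insert 46 → {48, 46, 41, 40}
insert 27 → {48, 46, 41, 40, 27}
insert 21 → {48, 46, 41, 40, 27, 21}
insert 24 → {48, 46, 41, 40, 27, 24, 21}
insert 39 → {48, 46, 41, 40, 39, 27, 24, 21}
insert 22 → {48, 46, 41, 40, 39, 27, 24, 22, 21}
insert 37 → {48, 46, 41, 40, 39, 37, 27, 24, 22, 21}
insert 28 → {48, 46, 41, 40, 39, 37, 28, 27, 24, 22, 21}
transmit next → 48; now {46, 41, 40, 39, 37, 28, 27, 24, 22, 21}
transmit next → 46; now {41, 40, 39, 37, 28, 27, 24, 22, 21}
transmit next → 41; now {40, 39, 37, 28, 27, 24, 22, 21}
insert 44 → {44, 40, 39, 37, 28, 27, 24, 22, 21}
insert 47 → {47, 44, 40, 39, 37, 28, 27, 24, 22, 21}
insert 30 → {47, 44, 40, 39, 37, 30, 28, 27, 24, 22, 21}
transmit next → 47; now {44, 40, 39, 37, 30, 28, 27, 24, 22, 21}
insert 25 → {44, 40, 39, 37, 30, 28, 27, 25, 24, 22, 21}
transmit next → 44; now {40, 39, 37, 30, 28, 27, 25, 24, 22, 21}
transmit next → 40; now {39, 37, 30, 28, 27, 25, 24, 22, 21}
insert 35 → {39, 37, 35, 30, 28, 27, 25, 24, 22, 21}
transmit next → 39; now {37, 35, 30, 28, 27, 25, 24, 22, 21}
transmit next → 37; now {35, 30, 28, 27, 25, 24, 22, 21}
transmit next → 35; now {30, 28, 27, 25, 24, 22, 21}
transmit next → 30; now {28, 27, 25, 24, 22, 21}
transmit next → 28; now {27, 25, 24, 22, 21}
insert 34 → {34, 27, 25, 24, 22, 21}
transmit next → 34; now {27, 25, 24, 22, 21}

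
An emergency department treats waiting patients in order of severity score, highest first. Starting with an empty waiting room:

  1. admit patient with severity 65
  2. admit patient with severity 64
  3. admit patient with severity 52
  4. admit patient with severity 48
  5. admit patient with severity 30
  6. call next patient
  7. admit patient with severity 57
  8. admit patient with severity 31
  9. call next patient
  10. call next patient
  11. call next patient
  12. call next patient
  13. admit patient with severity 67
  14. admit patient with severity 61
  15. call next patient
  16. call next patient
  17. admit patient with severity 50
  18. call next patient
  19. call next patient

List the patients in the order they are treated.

insert 65 → {65}
insert 64 → {65, 64}
insert 52 → {65, 64, 52}
insert 48 → {65, 64, 52, 48}
insert 30 → {65, 64, 52, 48, 30}
call next patient → 65; now {64, 52, 48, 30}
insert 57 → {64, 57, 52, 48, 30}
insert 31 → {64, 57, 52, 48, 31, 30}
call next patient → 64; now {57, 52, 48, 31, 30}
call next patient → 57; now {52, 48, 31, 30}
call next patient → 52; now {48, 31, 30}
call next patient → 48; now {31, 30}
insert 67 → {67, 31, 30}
insert 61 → {67, 61, 31, 30}
call next patient → 67; now {61, 31, 30}
call next patient → 61; now {31, 30}
insert 50 → {50, 31, 30}
call next patient → 50; now {31, 30}
call next patient → 31; now {30}

65, 64, 57, 52, 48, 67, 61, 50, 31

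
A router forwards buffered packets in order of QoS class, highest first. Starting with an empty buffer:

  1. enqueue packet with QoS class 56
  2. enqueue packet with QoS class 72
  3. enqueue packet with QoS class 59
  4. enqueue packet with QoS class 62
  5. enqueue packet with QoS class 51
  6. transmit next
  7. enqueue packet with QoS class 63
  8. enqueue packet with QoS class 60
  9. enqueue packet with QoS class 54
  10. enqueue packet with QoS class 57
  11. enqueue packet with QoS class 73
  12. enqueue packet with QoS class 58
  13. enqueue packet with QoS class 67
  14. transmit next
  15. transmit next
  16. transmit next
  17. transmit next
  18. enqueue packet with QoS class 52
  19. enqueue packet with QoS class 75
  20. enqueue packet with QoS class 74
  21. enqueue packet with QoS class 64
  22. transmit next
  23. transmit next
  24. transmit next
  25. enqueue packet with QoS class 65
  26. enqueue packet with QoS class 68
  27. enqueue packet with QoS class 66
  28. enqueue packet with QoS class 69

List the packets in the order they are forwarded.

72 → 73 → 67 → 63 → 62 → 75 → 74 → 64

insert 56 → {56}
insert 72 → {72, 56}
insert 59 → {72, 59, 56}
insert 62 → {72, 62, 59, 56}
insert 51 → {72, 62, 59, 56, 51}
transmit next → 72; now {62, 59, 56, 51}
insert 63 → {63, 62, 59, 56, 51}
insert 60 → {63, 62, 60, 59, 56, 51}
insert 54 → {63, 62, 60, 59, 56, 54, 51}
insert 57 → {63, 62, 60, 59, 57, 56, 54, 51}
insert 73 → {73, 63, 62, 60, 59, 57, 56, 54, 51}
insert 58 → {73, 63, 62, 60, 59, 58, 57, 56, 54, 51}
insert 67 → {73, 67, 63, 62, 60, 59, 58, 57, 56, 54, 51}
transmit next → 73; now {67, 63, 62, 60, 59, 58, 57, 56, 54, 51}
transmit next → 67; now {63, 62, 60, 59, 58, 57, 56, 54, 51}
transmit next → 63; now {62, 60, 59, 58, 57, 56, 54, 51}
transmit next → 62; now {60, 59, 58, 57, 56, 54, 51}
insert 52 → {60, 59, 58, 57, 56, 54, 52, 51}
insert 75 → {75, 60, 59, 58, 57, 56, 54, 52, 51}
insert 74 → {75, 74, 60, 59, 58, 57, 56, 54, 52, 51}
insert 64 → {75, 74, 64, 60, 59, 58, 57, 56, 54, 52, 51}
transmit next → 75; now {74, 64, 60, 59, 58, 57, 56, 54, 52, 51}
transmit next → 74; now {64, 60, 59, 58, 57, 56, 54, 52, 51}
transmit next → 64; now {60, 59, 58, 57, 56, 54, 52, 51}
insert 65 → {65, 60, 59, 58, 57, 56, 54, 52, 51}
insert 68 → {68, 65, 60, 59, 58, 57, 56, 54, 52, 51}
insert 66 → {68, 66, 65, 60, 59, 58, 57, 56, 54, 52, 51}
insert 69 → {69, 68, 66, 65, 60, 59, 58, 57, 56, 54, 52, 51}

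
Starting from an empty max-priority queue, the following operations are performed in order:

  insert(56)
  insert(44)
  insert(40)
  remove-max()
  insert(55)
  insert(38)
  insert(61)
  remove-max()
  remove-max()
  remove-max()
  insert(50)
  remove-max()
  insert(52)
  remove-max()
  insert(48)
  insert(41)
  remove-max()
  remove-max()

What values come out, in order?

insert 56 → {56}
insert 44 → {56, 44}
insert 40 → {56, 44, 40}
remove-max → 56; now {44, 40}
insert 55 → {55, 44, 40}
insert 38 → {55, 44, 40, 38}
insert 61 → {61, 55, 44, 40, 38}
remove-max → 61; now {55, 44, 40, 38}
remove-max → 55; now {44, 40, 38}
remove-max → 44; now {40, 38}
insert 50 → {50, 40, 38}
remove-max → 50; now {40, 38}
insert 52 → {52, 40, 38}
remove-max → 52; now {40, 38}
insert 48 → {48, 40, 38}
insert 41 → {48, 41, 40, 38}
remove-max → 48; now {41, 40, 38}
remove-max → 41; now {40, 38}

56 → 61 → 55 → 44 → 50 → 52 → 48 → 41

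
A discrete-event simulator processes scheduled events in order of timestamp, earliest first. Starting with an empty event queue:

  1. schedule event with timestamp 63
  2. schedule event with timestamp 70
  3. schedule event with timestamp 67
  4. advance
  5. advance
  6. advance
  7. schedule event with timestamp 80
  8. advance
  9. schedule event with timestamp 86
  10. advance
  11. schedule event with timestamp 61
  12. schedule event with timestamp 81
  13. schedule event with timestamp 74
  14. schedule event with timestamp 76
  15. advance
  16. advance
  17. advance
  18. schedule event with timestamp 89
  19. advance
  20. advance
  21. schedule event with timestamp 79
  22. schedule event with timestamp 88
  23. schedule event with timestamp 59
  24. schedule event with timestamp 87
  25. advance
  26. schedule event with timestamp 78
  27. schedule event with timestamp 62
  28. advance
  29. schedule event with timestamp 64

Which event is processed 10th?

89

insert 63 → {63}
insert 70 → {63, 70}
insert 67 → {63, 67, 70}
advance → 63; now {67, 70}
advance → 67; now {70}
advance → 70; now {}
insert 80 → {80}
advance → 80; now {}
insert 86 → {86}
advance → 86; now {}
insert 61 → {61}
insert 81 → {61, 81}
insert 74 → {61, 74, 81}
insert 76 → {61, 74, 76, 81}
advance → 61; now {74, 76, 81}
advance → 74; now {76, 81}
advance → 76; now {81}
insert 89 → {81, 89}
advance → 81; now {89}
advance → 89; now {}
insert 79 → {79}
insert 88 → {79, 88}
insert 59 → {59, 79, 88}
insert 87 → {59, 79, 87, 88}
advance → 59; now {79, 87, 88}
insert 78 → {78, 79, 87, 88}
insert 62 → {62, 78, 79, 87, 88}
advance → 62; now {78, 79, 87, 88}
insert 64 → {64, 78, 79, 87, 88}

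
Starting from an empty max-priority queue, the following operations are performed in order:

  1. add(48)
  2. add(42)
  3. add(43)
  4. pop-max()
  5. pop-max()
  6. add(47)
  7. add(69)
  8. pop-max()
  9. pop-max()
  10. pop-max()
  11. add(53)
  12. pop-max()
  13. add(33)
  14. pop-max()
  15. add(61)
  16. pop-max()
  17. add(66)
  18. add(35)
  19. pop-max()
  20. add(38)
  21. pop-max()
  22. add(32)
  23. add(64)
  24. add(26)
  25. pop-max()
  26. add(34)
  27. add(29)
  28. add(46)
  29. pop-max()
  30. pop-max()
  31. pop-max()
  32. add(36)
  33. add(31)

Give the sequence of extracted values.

48, 43, 69, 47, 42, 53, 33, 61, 66, 38, 64, 46, 35, 34

insert 48 → {48}
insert 42 → {48, 42}
insert 43 → {48, 43, 42}
pop-max → 48; now {43, 42}
pop-max → 43; now {42}
insert 47 → {47, 42}
insert 69 → {69, 47, 42}
pop-max → 69; now {47, 42}
pop-max → 47; now {42}
pop-max → 42; now {}
insert 53 → {53}
pop-max → 53; now {}
insert 33 → {33}
pop-max → 33; now {}
insert 61 → {61}
pop-max → 61; now {}
insert 66 → {66}
insert 35 → {66, 35}
pop-max → 66; now {35}
insert 38 → {38, 35}
pop-max → 38; now {35}
insert 32 → {35, 32}
insert 64 → {64, 35, 32}
insert 26 → {64, 35, 32, 26}
pop-max → 64; now {35, 32, 26}
insert 34 → {35, 34, 32, 26}
insert 29 → {35, 34, 32, 29, 26}
insert 46 → {46, 35, 34, 32, 29, 26}
pop-max → 46; now {35, 34, 32, 29, 26}
pop-max → 35; now {34, 32, 29, 26}
pop-max → 34; now {32, 29, 26}
insert 36 → {36, 32, 29, 26}
insert 31 → {36, 32, 31, 29, 26}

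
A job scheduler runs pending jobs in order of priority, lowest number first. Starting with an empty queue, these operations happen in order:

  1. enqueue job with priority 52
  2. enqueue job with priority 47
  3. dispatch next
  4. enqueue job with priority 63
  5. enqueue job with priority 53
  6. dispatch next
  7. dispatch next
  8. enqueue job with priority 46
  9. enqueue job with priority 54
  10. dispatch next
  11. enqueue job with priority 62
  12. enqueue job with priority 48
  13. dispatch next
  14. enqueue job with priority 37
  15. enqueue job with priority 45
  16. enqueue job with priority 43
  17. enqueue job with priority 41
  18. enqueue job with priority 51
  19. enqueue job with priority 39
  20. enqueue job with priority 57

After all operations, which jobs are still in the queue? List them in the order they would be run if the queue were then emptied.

insert 52 → {52}
insert 47 → {47, 52}
dispatch next → 47; now {52}
insert 63 → {52, 63}
insert 53 → {52, 53, 63}
dispatch next → 52; now {53, 63}
dispatch next → 53; now {63}
insert 46 → {46, 63}
insert 54 → {46, 54, 63}
dispatch next → 46; now {54, 63}
insert 62 → {54, 62, 63}
insert 48 → {48, 54, 62, 63}
dispatch next → 48; now {54, 62, 63}
insert 37 → {37, 54, 62, 63}
insert 45 → {37, 45, 54, 62, 63}
insert 43 → {37, 43, 45, 54, 62, 63}
insert 41 → {37, 41, 43, 45, 54, 62, 63}
insert 51 → {37, 41, 43, 45, 51, 54, 62, 63}
insert 39 → {37, 39, 41, 43, 45, 51, 54, 62, 63}
insert 57 → {37, 39, 41, 43, 45, 51, 54, 57, 62, 63}

37 → 39 → 41 → 43 → 45 → 51 → 54 → 57 → 62 → 63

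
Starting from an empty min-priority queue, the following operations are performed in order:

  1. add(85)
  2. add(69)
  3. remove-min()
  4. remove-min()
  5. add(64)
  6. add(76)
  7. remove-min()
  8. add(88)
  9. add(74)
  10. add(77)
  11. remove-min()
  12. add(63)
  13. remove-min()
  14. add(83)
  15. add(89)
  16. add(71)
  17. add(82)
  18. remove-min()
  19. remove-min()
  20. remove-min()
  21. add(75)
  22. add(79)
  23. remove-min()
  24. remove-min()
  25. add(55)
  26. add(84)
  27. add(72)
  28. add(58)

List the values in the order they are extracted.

insert 85 → {85}
insert 69 → {69, 85}
remove-min → 69; now {85}
remove-min → 85; now {}
insert 64 → {64}
insert 76 → {64, 76}
remove-min → 64; now {76}
insert 88 → {76, 88}
insert 74 → {74, 76, 88}
insert 77 → {74, 76, 77, 88}
remove-min → 74; now {76, 77, 88}
insert 63 → {63, 76, 77, 88}
remove-min → 63; now {76, 77, 88}
insert 83 → {76, 77, 83, 88}
insert 89 → {76, 77, 83, 88, 89}
insert 71 → {71, 76, 77, 83, 88, 89}
insert 82 → {71, 76, 77, 82, 83, 88, 89}
remove-min → 71; now {76, 77, 82, 83, 88, 89}
remove-min → 76; now {77, 82, 83, 88, 89}
remove-min → 77; now {82, 83, 88, 89}
insert 75 → {75, 82, 83, 88, 89}
insert 79 → {75, 79, 82, 83, 88, 89}
remove-min → 75; now {79, 82, 83, 88, 89}
remove-min → 79; now {82, 83, 88, 89}
insert 55 → {55, 82, 83, 88, 89}
insert 84 → {55, 82, 83, 84, 88, 89}
insert 72 → {55, 72, 82, 83, 84, 88, 89}
insert 58 → {55, 58, 72, 82, 83, 84, 88, 89}

[69, 85, 64, 74, 63, 71, 76, 77, 75, 79]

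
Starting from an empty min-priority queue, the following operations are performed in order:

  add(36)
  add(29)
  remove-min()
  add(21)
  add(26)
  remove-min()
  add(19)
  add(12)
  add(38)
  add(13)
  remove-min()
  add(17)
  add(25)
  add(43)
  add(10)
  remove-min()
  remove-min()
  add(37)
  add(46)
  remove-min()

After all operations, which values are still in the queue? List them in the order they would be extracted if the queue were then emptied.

insert 36 → {36}
insert 29 → {29, 36}
remove-min → 29; now {36}
insert 21 → {21, 36}
insert 26 → {21, 26, 36}
remove-min → 21; now {26, 36}
insert 19 → {19, 26, 36}
insert 12 → {12, 19, 26, 36}
insert 38 → {12, 19, 26, 36, 38}
insert 13 → {12, 13, 19, 26, 36, 38}
remove-min → 12; now {13, 19, 26, 36, 38}
insert 17 → {13, 17, 19, 26, 36, 38}
insert 25 → {13, 17, 19, 25, 26, 36, 38}
insert 43 → {13, 17, 19, 25, 26, 36, 38, 43}
insert 10 → {10, 13, 17, 19, 25, 26, 36, 38, 43}
remove-min → 10; now {13, 17, 19, 25, 26, 36, 38, 43}
remove-min → 13; now {17, 19, 25, 26, 36, 38, 43}
insert 37 → {17, 19, 25, 26, 36, 37, 38, 43}
insert 46 → {17, 19, 25, 26, 36, 37, 38, 43, 46}
remove-min → 17; now {19, 25, 26, 36, 37, 38, 43, 46}

19 → 25 → 26 → 36 → 37 → 38 → 43 → 46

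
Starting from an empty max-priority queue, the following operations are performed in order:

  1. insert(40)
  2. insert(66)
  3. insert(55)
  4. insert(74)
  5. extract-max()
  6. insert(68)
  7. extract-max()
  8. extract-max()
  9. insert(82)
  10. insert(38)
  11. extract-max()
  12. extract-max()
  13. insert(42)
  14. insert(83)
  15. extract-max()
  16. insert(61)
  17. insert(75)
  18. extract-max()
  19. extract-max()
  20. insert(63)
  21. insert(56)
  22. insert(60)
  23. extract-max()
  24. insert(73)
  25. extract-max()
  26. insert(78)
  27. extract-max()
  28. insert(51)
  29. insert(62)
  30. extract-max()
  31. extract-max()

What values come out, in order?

insert 40 → {40}
insert 66 → {66, 40}
insert 55 → {66, 55, 40}
insert 74 → {74, 66, 55, 40}
extract-max → 74; now {66, 55, 40}
insert 68 → {68, 66, 55, 40}
extract-max → 68; now {66, 55, 40}
extract-max → 66; now {55, 40}
insert 82 → {82, 55, 40}
insert 38 → {82, 55, 40, 38}
extract-max → 82; now {55, 40, 38}
extract-max → 55; now {40, 38}
insert 42 → {42, 40, 38}
insert 83 → {83, 42, 40, 38}
extract-max → 83; now {42, 40, 38}
insert 61 → {61, 42, 40, 38}
insert 75 → {75, 61, 42, 40, 38}
extract-max → 75; now {61, 42, 40, 38}
extract-max → 61; now {42, 40, 38}
insert 63 → {63, 42, 40, 38}
insert 56 → {63, 56, 42, 40, 38}
insert 60 → {63, 60, 56, 42, 40, 38}
extract-max → 63; now {60, 56, 42, 40, 38}
insert 73 → {73, 60, 56, 42, 40, 38}
extract-max → 73; now {60, 56, 42, 40, 38}
insert 78 → {78, 60, 56, 42, 40, 38}
extract-max → 78; now {60, 56, 42, 40, 38}
insert 51 → {60, 56, 51, 42, 40, 38}
insert 62 → {62, 60, 56, 51, 42, 40, 38}
extract-max → 62; now {60, 56, 51, 42, 40, 38}
extract-max → 60; now {56, 51, 42, 40, 38}

74 → 68 → 66 → 82 → 55 → 83 → 75 → 61 → 63 → 73 → 78 → 62 → 60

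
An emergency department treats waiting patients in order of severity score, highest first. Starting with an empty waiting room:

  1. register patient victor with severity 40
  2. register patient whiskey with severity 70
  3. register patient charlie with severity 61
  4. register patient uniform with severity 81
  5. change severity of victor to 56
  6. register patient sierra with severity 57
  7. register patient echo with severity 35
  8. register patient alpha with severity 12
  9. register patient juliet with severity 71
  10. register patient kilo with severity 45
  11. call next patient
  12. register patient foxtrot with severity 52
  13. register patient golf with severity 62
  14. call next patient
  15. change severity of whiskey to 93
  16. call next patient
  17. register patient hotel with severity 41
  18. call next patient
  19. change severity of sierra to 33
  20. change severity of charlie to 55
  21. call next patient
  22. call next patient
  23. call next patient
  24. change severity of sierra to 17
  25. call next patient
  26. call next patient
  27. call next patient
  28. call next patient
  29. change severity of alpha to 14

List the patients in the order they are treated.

add victor (severity 40) → {victor:40}
add whiskey (severity 70) → {whiskey:70, victor:40}
add charlie (severity 61) → {whiskey:70, charlie:61, victor:40}
add uniform (severity 81) → {uniform:81, whiskey:70, charlie:61, victor:40}
update victor to severity 56 → {uniform:81, whiskey:70, charlie:61, victor:56}
add sierra (severity 57) → {uniform:81, whiskey:70, charlie:61, sierra:57, victor:56}
add echo (severity 35) → {uniform:81, whiskey:70, charlie:61, sierra:57, victor:56, echo:35}
add alpha (severity 12) → {uniform:81, whiskey:70, charlie:61, sierra:57, victor:56, echo:35, alpha:12}
add juliet (severity 71) → {uniform:81, juliet:71, whiskey:70, charlie:61, sierra:57, victor:56, echo:35, alpha:12}
add kilo (severity 45) → {uniform:81, juliet:71, whiskey:70, charlie:61, sierra:57, victor:56, kilo:45, echo:35, alpha:12}
call next patient → uniform; now {juliet:71, whiskey:70, charlie:61, sierra:57, victor:56, kilo:45, echo:35, alpha:12}
add foxtrot (severity 52) → {juliet:71, whiskey:70, charlie:61, sierra:57, victor:56, foxtrot:52, kilo:45, echo:35, alpha:12}
add golf (severity 62) → {juliet:71, whiskey:70, golf:62, charlie:61, sierra:57, victor:56, foxtrot:52, kilo:45, echo:35, alpha:12}
call next patient → juliet; now {whiskey:70, golf:62, charlie:61, sierra:57, victor:56, foxtrot:52, kilo:45, echo:35, alpha:12}
update whiskey to severity 93 → {whiskey:93, golf:62, charlie:61, sierra:57, victor:56, foxtrot:52, kilo:45, echo:35, alpha:12}
call next patient → whiskey; now {golf:62, charlie:61, sierra:57, victor:56, foxtrot:52, kilo:45, echo:35, alpha:12}
add hotel (severity 41) → {golf:62, charlie:61, sierra:57, victor:56, foxtrot:52, kilo:45, hotel:41, echo:35, alpha:12}
call next patient → golf; now {charlie:61, sierra:57, victor:56, foxtrot:52, kilo:45, hotel:41, echo:35, alpha:12}
update sierra to severity 33 → {charlie:61, victor:56, foxtrot:52, kilo:45, hotel:41, echo:35, sierra:33, alpha:12}
update charlie to severity 55 → {victor:56, charlie:55, foxtrot:52, kilo:45, hotel:41, echo:35, sierra:33, alpha:12}
call next patient → victor; now {charlie:55, foxtrot:52, kilo:45, hotel:41, echo:35, sierra:33, alpha:12}
call next patient → charlie; now {foxtrot:52, kilo:45, hotel:41, echo:35, sierra:33, alpha:12}
call next patient → foxtrot; now {kilo:45, hotel:41, echo:35, sierra:33, alpha:12}
update sierra to severity 17 → {kilo:45, hotel:41, echo:35, sierra:17, alpha:12}
call next patient → kilo; now {hotel:41, echo:35, sierra:17, alpha:12}
call next patient → hotel; now {echo:35, sierra:17, alpha:12}
call next patient → echo; now {sierra:17, alpha:12}
call next patient → sierra; now {alpha:12}
update alpha to severity 14 → {alpha:14}

uniform → juliet → whiskey → golf → victor → charlie → foxtrot → kilo → hotel → echo → sierra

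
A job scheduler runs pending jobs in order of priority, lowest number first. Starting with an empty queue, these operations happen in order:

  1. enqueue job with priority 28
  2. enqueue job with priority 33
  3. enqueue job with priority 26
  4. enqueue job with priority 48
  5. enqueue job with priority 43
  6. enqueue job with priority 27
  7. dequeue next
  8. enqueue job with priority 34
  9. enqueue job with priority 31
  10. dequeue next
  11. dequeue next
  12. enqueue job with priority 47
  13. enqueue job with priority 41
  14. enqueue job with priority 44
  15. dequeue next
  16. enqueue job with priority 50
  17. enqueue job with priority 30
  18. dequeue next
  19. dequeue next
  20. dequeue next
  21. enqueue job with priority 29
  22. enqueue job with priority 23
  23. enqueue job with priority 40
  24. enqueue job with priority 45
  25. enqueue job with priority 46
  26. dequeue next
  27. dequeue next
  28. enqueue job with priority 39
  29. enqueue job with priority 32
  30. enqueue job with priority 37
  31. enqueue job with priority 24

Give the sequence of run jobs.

insert 28 → {28}
insert 33 → {28, 33}
insert 26 → {26, 28, 33}
insert 48 → {26, 28, 33, 48}
insert 43 → {26, 28, 33, 43, 48}
insert 27 → {26, 27, 28, 33, 43, 48}
dequeue next → 26; now {27, 28, 33, 43, 48}
insert 34 → {27, 28, 33, 34, 43, 48}
insert 31 → {27, 28, 31, 33, 34, 43, 48}
dequeue next → 27; now {28, 31, 33, 34, 43, 48}
dequeue next → 28; now {31, 33, 34, 43, 48}
insert 47 → {31, 33, 34, 43, 47, 48}
insert 41 → {31, 33, 34, 41, 43, 47, 48}
insert 44 → {31, 33, 34, 41, 43, 44, 47, 48}
dequeue next → 31; now {33, 34, 41, 43, 44, 47, 48}
insert 50 → {33, 34, 41, 43, 44, 47, 48, 50}
insert 30 → {30, 33, 34, 41, 43, 44, 47, 48, 50}
dequeue next → 30; now {33, 34, 41, 43, 44, 47, 48, 50}
dequeue next → 33; now {34, 41, 43, 44, 47, 48, 50}
dequeue next → 34; now {41, 43, 44, 47, 48, 50}
insert 29 → {29, 41, 43, 44, 47, 48, 50}
insert 23 → {23, 29, 41, 43, 44, 47, 48, 50}
insert 40 → {23, 29, 40, 41, 43, 44, 47, 48, 50}
insert 45 → {23, 29, 40, 41, 43, 44, 45, 47, 48, 50}
insert 46 → {23, 29, 40, 41, 43, 44, 45, 46, 47, 48, 50}
dequeue next → 23; now {29, 40, 41, 43, 44, 45, 46, 47, 48, 50}
dequeue next → 29; now {40, 41, 43, 44, 45, 46, 47, 48, 50}
insert 39 → {39, 40, 41, 43, 44, 45, 46, 47, 48, 50}
insert 32 → {32, 39, 40, 41, 43, 44, 45, 46, 47, 48, 50}
insert 37 → {32, 37, 39, 40, 41, 43, 44, 45, 46, 47, 48, 50}
insert 24 → {24, 32, 37, 39, 40, 41, 43, 44, 45, 46, 47, 48, 50}

26 → 27 → 28 → 31 → 30 → 33 → 34 → 23 → 29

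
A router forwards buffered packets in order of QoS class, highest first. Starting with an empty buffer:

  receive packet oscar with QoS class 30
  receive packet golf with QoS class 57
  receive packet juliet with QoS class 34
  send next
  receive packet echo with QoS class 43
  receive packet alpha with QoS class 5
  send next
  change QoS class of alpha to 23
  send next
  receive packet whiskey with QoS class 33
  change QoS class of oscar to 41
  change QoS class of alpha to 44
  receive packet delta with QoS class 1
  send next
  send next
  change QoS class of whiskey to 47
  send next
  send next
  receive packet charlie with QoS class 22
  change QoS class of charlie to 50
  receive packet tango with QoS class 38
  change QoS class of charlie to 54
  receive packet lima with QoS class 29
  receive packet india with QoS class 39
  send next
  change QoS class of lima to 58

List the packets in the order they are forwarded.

add oscar (QoS class 30) → {oscar:30}
add golf (QoS class 57) → {golf:57, oscar:30}
add juliet (QoS class 34) → {golf:57, juliet:34, oscar:30}
send next → golf; now {juliet:34, oscar:30}
add echo (QoS class 43) → {echo:43, juliet:34, oscar:30}
add alpha (QoS class 5) → {echo:43, juliet:34, oscar:30, alpha:5}
send next → echo; now {juliet:34, oscar:30, alpha:5}
update alpha to QoS class 23 → {juliet:34, oscar:30, alpha:23}
send next → juliet; now {oscar:30, alpha:23}
add whiskey (QoS class 33) → {whiskey:33, oscar:30, alpha:23}
update oscar to QoS class 41 → {oscar:41, whiskey:33, alpha:23}
update alpha to QoS class 44 → {alpha:44, oscar:41, whiskey:33}
add delta (QoS class 1) → {alpha:44, oscar:41, whiskey:33, delta:1}
send next → alpha; now {oscar:41, whiskey:33, delta:1}
send next → oscar; now {whiskey:33, delta:1}
update whiskey to QoS class 47 → {whiskey:47, delta:1}
send next → whiskey; now {delta:1}
send next → delta; now {}
add charlie (QoS class 22) → {charlie:22}
update charlie to QoS class 50 → {charlie:50}
add tango (QoS class 38) → {charlie:50, tango:38}
update charlie to QoS class 54 → {charlie:54, tango:38}
add lima (QoS class 29) → {charlie:54, tango:38, lima:29}
add india (QoS class 39) → {charlie:54, india:39, tango:38, lima:29}
send next → charlie; now {india:39, tango:38, lima:29}
update lima to QoS class 58 → {lima:58, india:39, tango:38}

golf → echo → juliet → alpha → oscar → whiskey → delta → charlie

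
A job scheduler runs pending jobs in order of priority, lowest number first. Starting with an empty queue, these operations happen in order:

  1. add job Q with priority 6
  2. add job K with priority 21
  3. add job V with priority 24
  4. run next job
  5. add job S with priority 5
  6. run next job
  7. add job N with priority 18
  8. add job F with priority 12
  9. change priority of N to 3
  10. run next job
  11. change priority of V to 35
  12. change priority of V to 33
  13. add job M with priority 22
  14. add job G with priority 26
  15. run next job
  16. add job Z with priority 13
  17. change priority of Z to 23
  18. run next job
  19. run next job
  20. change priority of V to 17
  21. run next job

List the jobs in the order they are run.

Q, S, N, F, K, M, V

add Q (priority 6) → {Q:6}
add K (priority 21) → {Q:6, K:21}
add V (priority 24) → {Q:6, K:21, V:24}
run next job → Q; now {K:21, V:24}
add S (priority 5) → {S:5, K:21, V:24}
run next job → S; now {K:21, V:24}
add N (priority 18) → {N:18, K:21, V:24}
add F (priority 12) → {F:12, N:18, K:21, V:24}
update N to priority 3 → {N:3, F:12, K:21, V:24}
run next job → N; now {F:12, K:21, V:24}
update V to priority 35 → {F:12, K:21, V:35}
update V to priority 33 → {F:12, K:21, V:33}
add M (priority 22) → {F:12, K:21, M:22, V:33}
add G (priority 26) → {F:12, K:21, M:22, G:26, V:33}
run next job → F; now {K:21, M:22, G:26, V:33}
add Z (priority 13) → {Z:13, K:21, M:22, G:26, V:33}
update Z to priority 23 → {K:21, M:22, Z:23, G:26, V:33}
run next job → K; now {M:22, Z:23, G:26, V:33}
run next job → M; now {Z:23, G:26, V:33}
update V to priority 17 → {V:17, Z:23, G:26}
run next job → V; now {Z:23, G:26}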